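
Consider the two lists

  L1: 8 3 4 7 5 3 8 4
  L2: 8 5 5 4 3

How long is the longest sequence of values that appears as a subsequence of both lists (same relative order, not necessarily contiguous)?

Let dp[i][j] be the LCS length of the first i values of L1 and the first j values of L2. dp[i][j] = dp[i-1][j-1]+1 when the i-th and j-th values match, else max(dp[i-1][j], dp[i][j-1]).
    ·  8  5  5  4  3
 ·  0  0  0  0  0  0
 8  0  1  1  1  1  1
 3  0  1  1  1  1  2
 4  0  1  1  1  2  2
 7  0  1  1  1  2  2
 5  0  1  2  2  2  2
 3  0  1  2  2  2  3
 8  0  1  2  2  2  3
 4  0  1  2  2  3  3
dp[8][5] = 3. One LCS (by backtracking along matches): 8, 4, 3.

3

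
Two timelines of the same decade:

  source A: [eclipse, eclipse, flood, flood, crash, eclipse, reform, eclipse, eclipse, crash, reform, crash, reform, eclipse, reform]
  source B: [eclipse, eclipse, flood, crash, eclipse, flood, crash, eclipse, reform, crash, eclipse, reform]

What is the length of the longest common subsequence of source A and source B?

10

Match eclipse (source A #1, source B #1); then eclipse (source A #2, source B #2); then flood (source A #3, source B #3); then flood (source A #4, source B #6); then crash (source A #5, source B #7); then eclipse (source A #9, source B #8); then reform (source A #11, source B #9); then crash (source A #12, source B #10); then eclipse (source A #14, source B #11); then reform (source A #15, source B #12) — 10 events in the same relative order in both. dp[15][12] = 10 confirms this is the maximum.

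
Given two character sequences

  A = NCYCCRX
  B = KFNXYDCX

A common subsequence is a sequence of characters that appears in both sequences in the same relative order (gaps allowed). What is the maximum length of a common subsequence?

4

Match N [1,3], Y [3,5], C [5,7], X [7,8] — 4 characters in the same relative order in both. Since dp[7][8] = 4, nothing longer is possible.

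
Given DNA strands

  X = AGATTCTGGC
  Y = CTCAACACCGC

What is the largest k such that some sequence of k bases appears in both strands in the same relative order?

Taking A (X #1, Y #5); then A (X #3, Y #7); then C (X #6, Y #9); then G (X #9, Y #10); then C (X #10, Y #11) gives a common subsequence of length 5. The LCS DP gives dp[10][11] = 5, so this is optimal.

5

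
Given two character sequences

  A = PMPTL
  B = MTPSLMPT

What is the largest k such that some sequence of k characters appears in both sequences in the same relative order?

Let dp[i][j] be the LCS length of the first i characters of A and the first j characters of B. dp[i][j] = dp[i-1][j-1]+1 when the i-th and j-th characters match, else max(dp[i-1][j], dp[i][j-1]).
    ·  M  T  P  S  L  M  P  T
 ·  0  0  0  0  0  0  0  0  0
 P  0  0  0  1  1  1  1  1  1
 M  0  1  1  1  1  1  2  2  2
 P  0  1  1  2  2  2  2  3  3
 T  0  1  2  2  2  2  2  3  4
 L  0  1  2  2  2  3  3  3  4
dp[5][8] = 4. One LCS (by backtracking along matches): PMPT.

4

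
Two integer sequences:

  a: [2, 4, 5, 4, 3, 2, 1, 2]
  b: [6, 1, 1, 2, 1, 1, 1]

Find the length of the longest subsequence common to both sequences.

2

Let dp[i][j] be the LCS length of the first i values of a and the first j values of b. dp[i][j] = dp[i-1][j-1]+1 when the i-th and j-th values match, else max(dp[i-1][j], dp[i][j-1]).
    ·  6  1  1  2  1  1  1
 ·  0  0  0  0  0  0  0  0
 2  0  0  0  0  1  1  1  1
 4  0  0  0  0  1  1  1  1
 5  0  0  0  0  1  1  1  1
 4  0  0  0  0  1  1  1  1
 3  0  0  0  0  1  1  1  1
 2  0  0  0  0  1  1  1  1
 1  0  0  1  1  1  2  2  2
 2  0  0  1  1  2  2  2  2
dp[8][7] = 2. One LCS (by backtracking along matches): 2, 1.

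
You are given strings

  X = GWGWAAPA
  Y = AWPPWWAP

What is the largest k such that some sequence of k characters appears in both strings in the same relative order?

4

Taking W at X[2]=Y[5]; then W at X[4]=Y[6]; then A at X[6]=Y[7]; then P at X[7]=Y[8] gives a common subsequence of length 4. Since dp[8][8] = 4, nothing longer is possible.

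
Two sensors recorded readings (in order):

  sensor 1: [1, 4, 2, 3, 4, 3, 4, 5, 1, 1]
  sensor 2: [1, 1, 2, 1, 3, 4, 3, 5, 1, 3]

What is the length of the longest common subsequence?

7

Let dp[i][j] be the LCS length of the first i values of sensor 1 and the first j values of sensor 2. dp[i][j] = dp[i-1][j-1]+1 when the i-th and j-th values match, else max(dp[i-1][j], dp[i][j-1]).
    ·  1  1  2  1  3  4  3  5  1  3
 ·  0  0  0  0  0  0  0  0  0  0  0
 1  0  1  1  1  1  1  1  1  1  1  1
 4  0  1  1  1  1  1  2  2  2  2  2
 2  0  1  1  2  2  2  2  2  2  2  2
 3  0  1  1  2  2  3  3  3  3  3  3
 4  0  1  1  2  2  3  4  4  4  4  4
 3  0  1  1  2  2  3  4  5  5  5  5
 4  0  1  1  2  2  3  4  5  5  5  5
 5  0  1  1  2  2  3  4  5  6  6  6
 1  0  1  2  2  3  3  4  5  6  7  7
 1  0  1  2  2  3  3  4  5  6  7  7
dp[10][10] = 7. One LCS (by backtracking along matches): 1, 2, 3, 4, 3, 5, 1.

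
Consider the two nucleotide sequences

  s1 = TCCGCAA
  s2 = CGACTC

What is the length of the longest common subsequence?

3

One common subsequence of length 3: C (s1 #2, s2 #1), C (s1 #3, s2 #4), C (s1 #5, s2 #6), and the DP table's final entry dp[7][6] is also 3, so no common subsequence is longer.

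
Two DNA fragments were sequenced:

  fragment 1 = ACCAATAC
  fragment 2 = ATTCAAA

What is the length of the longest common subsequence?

5

Pick A (fragment 1 #1, fragment 2 #1), then C (fragment 1 #3, fragment 2 #4), then A (fragment 1 #4, fragment 2 #5), then A (fragment 1 #5, fragment 2 #6), then A (fragment 1 #7, fragment 2 #7); all 5 bases appear in both, in order. Since dp[8][7] = 5, nothing longer is possible.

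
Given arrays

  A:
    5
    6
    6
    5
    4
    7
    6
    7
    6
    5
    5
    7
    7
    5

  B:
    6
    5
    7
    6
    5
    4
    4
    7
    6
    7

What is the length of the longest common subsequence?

Taking 5 at A[1]=B[2] → 6 at A[3]=B[4] → 5 at A[4]=B[5] → 4 at A[5]=B[7] → 7 at A[8]=B[8] → 6 at A[9]=B[9] → 7 at A[13]=B[10] gives a common subsequence of length 7. Since dp[14][10] = 7, nothing longer is possible.

7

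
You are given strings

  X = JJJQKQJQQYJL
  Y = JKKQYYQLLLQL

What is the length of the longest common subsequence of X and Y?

Pick J [1,1], K [5,3], Q [6,4], Q [8,7], Q [9,11], L [12,12]; all 6 characters appear in both, in order. The LCS DP gives dp[12][12] = 6, so this is optimal.

6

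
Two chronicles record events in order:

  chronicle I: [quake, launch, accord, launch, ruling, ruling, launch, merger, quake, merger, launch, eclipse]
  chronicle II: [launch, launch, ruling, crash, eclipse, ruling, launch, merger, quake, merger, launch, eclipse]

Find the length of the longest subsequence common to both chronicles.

10

Taking launch [2,1], then launch [4,2], then ruling [5,3], then ruling [6,6], then launch [7,7], then merger [8,8], then quake [9,9], then merger [10,10], then launch [11,11], then eclipse [12,12] gives a common subsequence of length 10, and the DP table's final entry dp[12][12] is also 10, so no common subsequence is longer.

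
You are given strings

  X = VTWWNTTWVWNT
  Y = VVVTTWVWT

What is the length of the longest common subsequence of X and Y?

7

Taking V [1,3] → T [6,4] → T [7,5] → W [8,6] → V [9,7] → W [10,8] → T [12,9] gives a common subsequence of length 7, and the DP table's final entry dp[12][9] is also 7, so no common subsequence is longer.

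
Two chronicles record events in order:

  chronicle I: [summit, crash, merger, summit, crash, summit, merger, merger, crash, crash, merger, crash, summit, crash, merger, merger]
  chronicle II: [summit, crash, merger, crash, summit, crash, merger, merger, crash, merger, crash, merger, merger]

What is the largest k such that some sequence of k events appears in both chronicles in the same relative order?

12

Taking summit at chronicle I[1]=chronicle II[1] → crash at chronicle I[2]=chronicle II[2] → merger at chronicle I[3]=chronicle II[3] → summit at chronicle I[4]=chronicle II[5] → crash at chronicle I[5]=chronicle II[6] → merger at chronicle I[7]=chronicle II[7] → merger at chronicle I[8]=chronicle II[8] → crash at chronicle I[10]=chronicle II[9] → merger at chronicle I[11]=chronicle II[10] → crash at chronicle I[14]=chronicle II[11] → merger at chronicle I[15]=chronicle II[12] → merger at chronicle I[16]=chronicle II[13] gives a common subsequence of length 12. Since dp[16][13] = 12, nothing longer is possible.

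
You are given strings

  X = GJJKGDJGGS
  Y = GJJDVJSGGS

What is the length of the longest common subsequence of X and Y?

8

Pick G (X #1, Y #1), then J (X #2, Y #2), then J (X #3, Y #3), then D (X #6, Y #4), then J (X #7, Y #6), then G (X #8, Y #8), then G (X #9, Y #9), then S (X #10, Y #10); all 8 characters appear in both, in order. The LCS DP gives dp[10][10] = 8, so this is optimal.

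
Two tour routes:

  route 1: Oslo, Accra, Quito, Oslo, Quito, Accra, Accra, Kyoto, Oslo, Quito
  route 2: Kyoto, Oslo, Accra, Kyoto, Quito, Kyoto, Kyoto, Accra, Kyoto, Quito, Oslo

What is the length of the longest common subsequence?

Pick Oslo (route 1 #1, route 2 #2), then Accra (route 1 #2, route 2 #3), then Quito (route 1 #3, route 2 #5), then Accra (route 1 #7, route 2 #8), then Kyoto (route 1 #8, route 2 #9), then Oslo (route 1 #9, route 2 #11); all 6 stops appear in both, in order, and the DP table's final entry dp[10][11] is also 6, so no common subsequence is longer.

6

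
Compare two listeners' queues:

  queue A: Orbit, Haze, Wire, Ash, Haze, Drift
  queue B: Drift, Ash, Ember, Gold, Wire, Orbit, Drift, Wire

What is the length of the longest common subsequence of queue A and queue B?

Taking Orbit [1,6], Wire [3,8] gives a common subsequence of length 2, and the DP table's final entry dp[6][8] is also 2, so no common subsequence is longer.

2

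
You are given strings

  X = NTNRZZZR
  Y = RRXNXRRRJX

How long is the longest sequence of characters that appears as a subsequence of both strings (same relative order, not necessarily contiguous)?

Let dp[i][j] be the LCS length of the first i characters of X and the first j characters of Y. dp[i][j] = dp[i-1][j-1]+1 when the i-th and j-th characters match, else max(dp[i-1][j], dp[i][j-1]).
    ·  R  R  X  N  X  R  R  R  J  X
 ·  0  0  0  0  0  0  0  0  0  0  0
 N  0  0  0  0  1  1  1  1  1  1  1
 T  0  0  0  0  1  1  1  1  1  1  1
 N  0  0  0  0  1  1  1  1  1  1  1
 R  0  1  1  1  1  1  2  2  2  2  2
 Z  0  1  1  1  1  1  2  2  2  2  2
 Z  0  1  1  1  1  1  2  2  2  2  2
 Z  0  1  1  1  1  1  2  2  2  2  2
 R  0  1  2  2  2  2  2  3  3  3  3
dp[8][10] = 3. One LCS (by backtracking along matches): NRR.

3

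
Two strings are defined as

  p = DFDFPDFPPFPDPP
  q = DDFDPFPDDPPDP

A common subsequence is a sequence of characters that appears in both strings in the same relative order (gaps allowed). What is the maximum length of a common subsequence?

10

Match D [1,2] → F [2,3] → D [3,4] → F [4,6] → P [5,7] → D [6,9] → P [9,10] → P [11,11] → D [12,12] → P [14,13] — 10 characters in the same relative order in both, and the DP table's final entry dp[14][13] is also 10, so no common subsequence is longer.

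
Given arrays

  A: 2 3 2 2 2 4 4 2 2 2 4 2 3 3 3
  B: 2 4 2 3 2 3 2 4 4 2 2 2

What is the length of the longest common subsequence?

9

One common subsequence of length 9: 2 [1,3], 3 [2,4], 2 [3,5], 2 [5,7], 4 [6,8], 4 [7,9], 2 [9,10], 2 [10,11], 2 [12,12], and the DP table's final entry dp[15][12] is also 9, so no common subsequence is longer.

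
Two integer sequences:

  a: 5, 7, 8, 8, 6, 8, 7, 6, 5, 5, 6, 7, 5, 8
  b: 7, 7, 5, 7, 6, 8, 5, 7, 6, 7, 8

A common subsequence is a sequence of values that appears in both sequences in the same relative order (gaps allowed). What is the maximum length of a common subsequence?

Match 5 (a #1, b #3); then 7 (a #2, b #4); then 6 (a #5, b #5); then 8 (a #6, b #6); then 7 (a #7, b #8); then 6 (a #11, b #9); then 7 (a #12, b #10); then 8 (a #14, b #11) — 8 values in the same relative order in both, and the DP table's final entry dp[14][11] is also 8, so no common subsequence is longer.

8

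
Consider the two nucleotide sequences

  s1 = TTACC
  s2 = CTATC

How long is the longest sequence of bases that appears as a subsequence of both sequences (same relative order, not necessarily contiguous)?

Match T (s1 #1, s2 #2), then T (s1 #2, s2 #4), then C (s1 #5, s2 #5) — 3 bases in the same relative order in both. dp[5][5] = 3 confirms this is the maximum.

3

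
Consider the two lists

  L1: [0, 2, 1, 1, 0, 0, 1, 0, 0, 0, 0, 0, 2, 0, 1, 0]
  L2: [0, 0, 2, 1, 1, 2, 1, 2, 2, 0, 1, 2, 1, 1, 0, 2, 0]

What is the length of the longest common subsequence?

Pick 0 at L1[1]=L2[2]; then 2 at L1[2]=L2[3]; then 1 at L1[3]=L2[5]; then 1 at L1[4]=L2[7]; then 0 at L1[5]=L2[10]; then 1 at L1[7]=L2[14]; then 0 at L1[12]=L2[15]; then 2 at L1[13]=L2[16]; then 0 at L1[16]=L2[17]; all 9 values appear in both, in order. dp[16][17] = 9 confirms this is the maximum.

9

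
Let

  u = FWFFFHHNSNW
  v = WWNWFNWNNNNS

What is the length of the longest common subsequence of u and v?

One common subsequence of length 4: F (u #1, v #5); then W (u #2, v #7); then N (u #8, v #11); then S (u #9, v #12). Since dp[11][12] = 4, nothing longer is possible.

4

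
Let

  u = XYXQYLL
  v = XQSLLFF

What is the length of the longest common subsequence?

Let dp[i][j] be the LCS length of the first i characters of u and the first j characters of v. dp[i][j] = dp[i-1][j-1]+1 when the i-th and j-th characters match, else max(dp[i-1][j], dp[i][j-1]).
    ·  X  Q  S  L  L  F  F
 ·  0  0  0  0  0  0  0  0
 X  0  1  1  1  1  1  1  1
 Y  0  1  1  1  1  1  1  1
 X  0  1  1  1  1  1  1  1
 Q  0  1  2  2  2  2  2  2
 Y  0  1  2  2  2  2  2  2
 L  0  1  2  2  3  3  3  3
 L  0  1  2  2  3  4  4  4
dp[7][7] = 4. One LCS (by backtracking along matches): XQLL.

4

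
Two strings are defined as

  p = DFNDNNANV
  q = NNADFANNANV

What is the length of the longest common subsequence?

Let dp[i][j] be the LCS length of the first i characters of p and the first j characters of q. dp[i][j] = dp[i-1][j-1]+1 when the i-th and j-th characters match, else max(dp[i-1][j], dp[i][j-1]).
    ·  N  N  A  D  F  A  N  N  A  N  V
 ·  0  0  0  0  0  0  0  0  0  0  0  0
 D  0  0  0  0  1  1  1  1  1  1  1  1
 F  0  0  0  0  1  2  2  2  2  2  2  2
 N  0  1  1  1  1  2  2  3  3  3  3  3
 D  0  1  1  1  2  2  2  3  3  3  3  3
 N  0  1  2  2  2  2  2  3  4  4  4  4
 N  0  1  2  2  2  2  2  3  4  4  5  5
 A  0  1  2  3  3  3  3  3  4  5  5  5
 N  0  1  2  3  3  3  3  4  4  5  6  6
 V  0  1  2  3  3  3  3  4  4  5  6  7
dp[9][11] = 7. One LCS (by backtracking along matches): DFNNANV.

7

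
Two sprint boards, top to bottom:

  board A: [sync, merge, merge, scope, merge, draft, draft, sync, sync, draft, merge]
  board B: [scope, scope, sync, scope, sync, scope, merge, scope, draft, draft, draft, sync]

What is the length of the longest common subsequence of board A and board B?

6

One common subsequence of length 6: sync at board A[1]=board B[5] → merge at board A[3]=board B[7] → scope at board A[4]=board B[8] → draft at board A[6]=board B[10] → draft at board A[7]=board B[11] → sync at board A[9]=board B[12], and the DP table's final entry dp[11][12] is also 6, so no common subsequence is longer.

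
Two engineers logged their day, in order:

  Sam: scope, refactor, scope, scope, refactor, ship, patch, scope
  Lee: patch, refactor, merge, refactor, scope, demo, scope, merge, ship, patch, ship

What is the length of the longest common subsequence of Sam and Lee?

Pick refactor [2,4]; then scope [3,5]; then scope [4,7]; then ship [6,9]; then patch [7,10]; all 5 tasks appear in both, in order. Since dp[8][11] = 5, nothing longer is possible.

5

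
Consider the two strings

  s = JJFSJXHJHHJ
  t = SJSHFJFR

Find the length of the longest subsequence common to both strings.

Let dp[i][j] be the LCS length of the first i characters of s and the first j characters of t. dp[i][j] = dp[i-1][j-1]+1 when the i-th and j-th characters match, else max(dp[i-1][j], dp[i][j-1]).
    ·  S  J  S  H  F  J  F  R
 ·  0  0  0  0  0  0  0  0  0
 J  0  0  1  1  1  1  1  1  1
 J  0  0  1  1  1  1  2  2  2
 F  0  0  1  1  1  2  2  3  3
 S  0  1  1  2  2  2  2  3  3
 J  0  1  2  2  2  2  3  3  3
 X  0  1  2  2  2  2  3  3  3
 H  0  1  2  2  3  3  3  3  3
 J  0  1  2  2  3  3  4  4  4
 H  0  1  2  2  3  3  4  4  4
 H  0  1  2  2  3  3  4  4  4
 J  0  1  2  2  3  3  4  4  4
dp[11][8] = 4. One LCS (by backtracking along matches): JSHJ.

4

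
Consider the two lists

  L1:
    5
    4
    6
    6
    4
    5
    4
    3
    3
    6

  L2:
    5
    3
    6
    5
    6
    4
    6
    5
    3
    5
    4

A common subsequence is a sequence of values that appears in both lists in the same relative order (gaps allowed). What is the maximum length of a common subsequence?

Taking 5 [1,1], 6 [3,3], 6 [4,5], 4 [5,6], 5 [6,10], 4 [7,11] gives a common subsequence of length 6. dp[10][11] = 6 confirms this is the maximum.

6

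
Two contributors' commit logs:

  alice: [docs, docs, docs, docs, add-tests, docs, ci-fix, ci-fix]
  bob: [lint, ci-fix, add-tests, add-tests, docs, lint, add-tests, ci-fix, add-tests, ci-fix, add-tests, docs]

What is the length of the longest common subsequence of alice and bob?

4

Pick docs (alice #1, bob #5); then add-tests (alice #5, bob #7); then ci-fix (alice #7, bob #8); then ci-fix (alice #8, bob #10); all 4 commits appear in both, in order. dp[8][12] = 4 confirms this is the maximum.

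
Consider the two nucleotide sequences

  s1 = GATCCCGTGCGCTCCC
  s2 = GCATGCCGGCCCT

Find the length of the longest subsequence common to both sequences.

Match G [1,1], A [2,3], T [3,4], C [5,6], C [6,7], G [7,8], G [9,9], C [10,11], C [12,12], T [13,13] — 10 bases in the same relative order in both. The LCS DP gives dp[16][13] = 10, so this is optimal.

10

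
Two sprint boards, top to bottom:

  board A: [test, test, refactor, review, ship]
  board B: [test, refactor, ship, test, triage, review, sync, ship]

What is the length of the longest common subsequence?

Pick test at board A[1]=board B[1]; then test at board A[2]=board B[4]; then review at board A[4]=board B[6]; then ship at board A[5]=board B[8]; all 4 tasks appear in both, in order, and the DP table's final entry dp[5][8] is also 4, so no common subsequence is longer.

4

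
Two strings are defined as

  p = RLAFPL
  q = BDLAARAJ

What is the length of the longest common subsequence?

One common subsequence of length 2: R [1,6] → A [3,7], and the DP table's final entry dp[6][8] is also 2, so no common subsequence is longer.

2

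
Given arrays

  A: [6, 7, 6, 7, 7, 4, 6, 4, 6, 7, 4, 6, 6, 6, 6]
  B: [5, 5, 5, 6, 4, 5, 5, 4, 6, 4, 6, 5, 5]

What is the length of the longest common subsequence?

6

One common subsequence of length 6: 6 at A[3]=B[4] → 4 at A[6]=B[5] → 4 at A[8]=B[8] → 6 at A[9]=B[9] → 4 at A[11]=B[10] → 6 at A[12]=B[11], and the DP table's final entry dp[15][13] is also 6, so no common subsequence is longer.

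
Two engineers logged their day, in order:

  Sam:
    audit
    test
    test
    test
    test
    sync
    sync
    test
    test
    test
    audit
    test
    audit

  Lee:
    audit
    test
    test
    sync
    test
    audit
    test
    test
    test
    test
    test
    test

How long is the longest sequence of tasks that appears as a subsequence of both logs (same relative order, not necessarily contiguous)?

Match audit at Sam[1]=Lee[1]; then test at Sam[2]=Lee[3]; then test at Sam[3]=Lee[5]; then test at Sam[4]=Lee[7]; then test at Sam[5]=Lee[8]; then test at Sam[8]=Lee[9]; then test at Sam[9]=Lee[10]; then test at Sam[10]=Lee[11]; then test at Sam[12]=Lee[12] — 9 tasks in the same relative order in both. Since dp[13][12] = 9, nothing longer is possible.

9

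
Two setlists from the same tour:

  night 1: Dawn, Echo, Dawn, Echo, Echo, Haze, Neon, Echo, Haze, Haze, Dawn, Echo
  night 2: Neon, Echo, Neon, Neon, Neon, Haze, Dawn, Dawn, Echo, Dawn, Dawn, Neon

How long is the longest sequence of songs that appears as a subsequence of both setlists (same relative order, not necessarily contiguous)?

Match Echo (night 1 #2, night 2 #2), then Neon (night 1 #7, night 2 #5), then Haze (night 1 #9, night 2 #6), then Dawn (night 1 #11, night 2 #8), then Echo (night 1 #12, night 2 #9) — 5 songs in the same relative order in both. The LCS DP gives dp[12][12] = 5, so this is optimal.

5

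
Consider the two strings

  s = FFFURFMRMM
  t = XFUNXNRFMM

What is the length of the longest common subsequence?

6

Let dp[i][j] be the LCS length of the first i characters of s and the first j characters of t. dp[i][j] = dp[i-1][j-1]+1 when the i-th and j-th characters match, else max(dp[i-1][j], dp[i][j-1]).
    ·  X  F  U  N  X  N  R  F  M  M
 ·  0  0  0  0  0  0  0  0  0  0  0
 F  0  0  1  1  1  1  1  1  1  1  1
 F  0  0  1  1  1  1  1  1  2  2  2
 F  0  0  1  1  1  1  1  1  2  2  2
 U  0  0  1  2  2  2  2  2  2  2  2
 R  0  0  1  2  2  2  2  3  3  3  3
 F  0  0  1  2  2  2  2  3  4  4  4
 M  0  0  1  2  2  2  2  3  4  5  5
 R  0  0  1  2  2  2  2  3  4  5  5
 M  0  0  1  2  2  2  2  3  4  5  6
 M  0  0  1  2  2  2  2  3  4  5  6
dp[10][10] = 6. One LCS (by backtracking along matches): FURFMM.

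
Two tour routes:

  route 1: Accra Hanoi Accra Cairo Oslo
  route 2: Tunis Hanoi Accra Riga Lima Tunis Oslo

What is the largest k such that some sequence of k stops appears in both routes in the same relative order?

Match Hanoi (route 1 #2, route 2 #2); then Accra (route 1 #3, route 2 #3); then Oslo (route 1 #5, route 2 #7) — 3 stops in the same relative order in both. dp[5][7] = 3 confirms this is the maximum.

3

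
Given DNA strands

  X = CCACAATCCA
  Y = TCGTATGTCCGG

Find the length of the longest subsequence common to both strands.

Match C at X[1]=Y[2], A at X[3]=Y[5], T at X[7]=Y[8], C at X[8]=Y[9], C at X[9]=Y[10] — 5 bases in the same relative order in both, and the DP table's final entry dp[10][12] is also 5, so no common subsequence is longer.

5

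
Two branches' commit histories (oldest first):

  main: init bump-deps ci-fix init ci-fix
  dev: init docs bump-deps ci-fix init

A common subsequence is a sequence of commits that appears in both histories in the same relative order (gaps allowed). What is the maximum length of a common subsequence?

Match init (main #1, dev #1), then bump-deps (main #2, dev #3), then ci-fix (main #3, dev #4), then init (main #4, dev #5) — 4 commits in the same relative order in both. dp[5][5] = 4 confirms this is the maximum.

4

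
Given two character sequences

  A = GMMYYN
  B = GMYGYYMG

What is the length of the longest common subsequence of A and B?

4

Let dp[i][j] be the LCS length of the first i characters of A and the first j characters of B. dp[i][j] = dp[i-1][j-1]+1 when the i-th and j-th characters match, else max(dp[i-1][j], dp[i][j-1]).
    ·  G  M  Y  G  Y  Y  M  G
 ·  0  0  0  0  0  0  0  0  0
 G  0  1  1  1  1  1  1  1  1
 M  0  1  2  2  2  2  2  2  2
 M  0  1  2  2  2  2  2  3  3
 Y  0  1  2  3  3  3  3  3  3
 Y  0  1  2  3  3  4  4  4  4
 N  0  1  2  3  3  4  4  4  4
dp[6][8] = 4. One LCS (by backtracking along matches): GMYY.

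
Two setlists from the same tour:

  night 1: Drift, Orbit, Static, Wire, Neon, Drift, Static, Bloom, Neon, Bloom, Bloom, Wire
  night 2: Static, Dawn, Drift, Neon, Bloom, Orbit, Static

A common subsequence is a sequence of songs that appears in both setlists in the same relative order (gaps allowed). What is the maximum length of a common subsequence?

4

One common subsequence of length 4: Static [3,1], Drift [6,3], Neon [9,4], Bloom [10,5], and the DP table's final entry dp[12][7] is also 4, so no common subsequence is longer.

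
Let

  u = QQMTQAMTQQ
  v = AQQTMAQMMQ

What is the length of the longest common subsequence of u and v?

6

Match Q [1,2], Q [2,3], M [3,5], Q [5,7], M [7,9], Q [10,10] — 6 characters in the same relative order in both, and the DP table's final entry dp[10][10] is also 6, so no common subsequence is longer.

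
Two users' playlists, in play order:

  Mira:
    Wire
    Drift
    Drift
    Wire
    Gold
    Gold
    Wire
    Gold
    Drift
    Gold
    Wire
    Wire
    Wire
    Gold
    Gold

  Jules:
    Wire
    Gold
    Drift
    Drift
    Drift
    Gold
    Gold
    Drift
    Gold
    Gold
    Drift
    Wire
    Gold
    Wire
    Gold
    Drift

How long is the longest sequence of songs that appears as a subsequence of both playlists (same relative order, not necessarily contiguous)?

10

Match Wire [1,1] → Drift [2,4] → Drift [3,5] → Gold [5,7] → Gold [6,9] → Gold [8,10] → Drift [9,11] → Gold [10,13] → Wire [13,14] → Gold [14,15] — 10 songs in the same relative order in both, and the DP table's final entry dp[15][16] is also 10, so no common subsequence is longer.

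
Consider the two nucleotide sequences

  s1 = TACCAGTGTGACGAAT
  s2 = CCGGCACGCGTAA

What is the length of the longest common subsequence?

Pick C (s1 #3, s2 #1) → C (s1 #4, s2 #2) → G (s1 #6, s2 #3) → G (s1 #8, s2 #4) → G (s1 #10, s2 #8) → C (s1 #12, s2 #9) → G (s1 #13, s2 #10) → A (s1 #14, s2 #12) → A (s1 #15, s2 #13); all 9 bases appear in both, in order. Since dp[16][13] = 9, nothing longer is possible.

9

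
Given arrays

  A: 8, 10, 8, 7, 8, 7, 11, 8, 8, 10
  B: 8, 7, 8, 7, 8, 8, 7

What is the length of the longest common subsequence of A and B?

6

One common subsequence of length 6: 8 [3,1], 7 [4,2], 8 [5,3], 7 [6,4], 8 [8,5], 8 [9,6]. The LCS DP gives dp[10][7] = 6, so this is optimal.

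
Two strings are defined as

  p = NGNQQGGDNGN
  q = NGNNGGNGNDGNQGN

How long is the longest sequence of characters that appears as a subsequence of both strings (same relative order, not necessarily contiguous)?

9

Pick N at p[1]=q[1] → G at p[2]=q[2] → N at p[3]=q[4] → G at p[6]=q[6] → G at p[7]=q[8] → D at p[8]=q[10] → N at p[9]=q[12] → G at p[10]=q[14] → N at p[11]=q[15]; all 9 characters appear in both, in order, and the DP table's final entry dp[11][15] is also 9, so no common subsequence is longer.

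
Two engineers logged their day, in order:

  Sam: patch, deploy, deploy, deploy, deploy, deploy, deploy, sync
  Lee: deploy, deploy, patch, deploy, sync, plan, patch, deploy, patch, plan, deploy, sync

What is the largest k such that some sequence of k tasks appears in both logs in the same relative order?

6

Pick deploy [2,1], then deploy [3,2], then deploy [4,4], then deploy [5,8], then deploy [7,11], then sync [8,12]; all 6 tasks appear in both, in order. The LCS DP gives dp[8][12] = 6, so this is optimal.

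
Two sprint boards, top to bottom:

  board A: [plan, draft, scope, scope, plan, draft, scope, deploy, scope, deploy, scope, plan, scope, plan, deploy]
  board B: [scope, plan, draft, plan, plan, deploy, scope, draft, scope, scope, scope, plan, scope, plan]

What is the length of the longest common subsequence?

10

Taking plan (board A #1, board B #2), draft (board A #2, board B #3), scope (board A #4, board B #7), draft (board A #6, board B #8), scope (board A #7, board B #9), scope (board A #9, board B #10), scope (board A #11, board B #11), plan (board A #12, board B #12), scope (board A #13, board B #13), plan (board A #14, board B #14) gives a common subsequence of length 10. The LCS DP gives dp[15][14] = 10, so this is optimal.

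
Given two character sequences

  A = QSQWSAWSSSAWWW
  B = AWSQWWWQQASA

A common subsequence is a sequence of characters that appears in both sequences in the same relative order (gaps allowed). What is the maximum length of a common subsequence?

6

Taking S [2,3] → Q [3,4] → W [4,7] → A [6,10] → S [10,11] → A [11,12] gives a common subsequence of length 6. The LCS DP gives dp[14][12] = 6, so this is optimal.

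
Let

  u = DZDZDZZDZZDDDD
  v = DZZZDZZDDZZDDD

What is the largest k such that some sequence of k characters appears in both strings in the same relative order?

One common subsequence of length 12: D at u[1]=v[1]; then Z at u[2]=v[3]; then Z at u[4]=v[4]; then D at u[5]=v[5]; then Z at u[6]=v[6]; then Z at u[7]=v[7]; then D at u[8]=v[9]; then Z at u[9]=v[10]; then Z at u[10]=v[11]; then D at u[12]=v[12]; then D at u[13]=v[13]; then D at u[14]=v[14]. The LCS DP gives dp[14][14] = 12, so this is optimal.

12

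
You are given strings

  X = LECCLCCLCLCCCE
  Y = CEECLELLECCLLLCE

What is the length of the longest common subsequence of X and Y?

9

Match L at X[1]=Y[8], then E at X[2]=Y[9], then C at X[3]=Y[10], then C at X[4]=Y[11], then L at X[5]=Y[12], then L at X[8]=Y[13], then L at X[10]=Y[14], then C at X[13]=Y[15], then E at X[14]=Y[16] — 9 characters in the same relative order in both. Since dp[14][16] = 9, nothing longer is possible.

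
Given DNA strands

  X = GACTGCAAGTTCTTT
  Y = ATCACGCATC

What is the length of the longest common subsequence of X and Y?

Let dp[i][j] be the LCS length of the first i bases of X and the first j bases of Y. dp[i][j] = dp[i-1][j-1]+1 when the i-th and j-th bases match, else max(dp[i-1][j], dp[i][j-1]).
    ·  A  T  C  A  C  G  C  A  T  C
 ·  0  0  0  0  0  0  0  0  0  0  0
 G  0  0  0  0  0  0  1  1  1  1  1
 A  0  1  1  1  1  1  1  1  2  2  2
 C  0  1  1  2  2  2  2  2  2  2  3
 T  0  1  2  2  2  2  2  2  2  3  3
 G  0  1  2  2  2  2  3  3  3  3  3
 C  0  1  2  3  3  3  3  4  4  4  4
 A  0  1  2  3  4  4  4  4  5  5  5
 A  0  1  2  3  4  4  4  4  5  5  5
 G  0  1  2  3  4  4  5  5  5  5  5
 T  0  1  2  3  4  4  5  5  5  6  6
 T  0  1  2  3  4  4  5  5  5  6  6
 C  0  1  2  3  4  5  5  6  6  6  7
 T  0  1  2  3  4  5  5  6  6  7  7
 T  0  1  2  3  4  5  5  6  6  7  7
 T  0  1  2  3  4  5  5  6  6  7  7
dp[15][10] = 7. One LCS (by backtracking along matches): ACGCATC.

7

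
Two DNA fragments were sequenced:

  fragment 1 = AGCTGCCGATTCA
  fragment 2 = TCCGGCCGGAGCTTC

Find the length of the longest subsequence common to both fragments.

Match G (fragment 1 #2, fragment 2 #4), then G (fragment 1 #5, fragment 2 #5), then C (fragment 1 #6, fragment 2 #6), then C (fragment 1 #7, fragment 2 #7), then G (fragment 1 #8, fragment 2 #9), then A (fragment 1 #9, fragment 2 #10), then T (fragment 1 #10, fragment 2 #13), then T (fragment 1 #11, fragment 2 #14), then C (fragment 1 #12, fragment 2 #15) — 9 bases in the same relative order in both, and the DP table's final entry dp[13][15] is also 9, so no common subsequence is longer.

9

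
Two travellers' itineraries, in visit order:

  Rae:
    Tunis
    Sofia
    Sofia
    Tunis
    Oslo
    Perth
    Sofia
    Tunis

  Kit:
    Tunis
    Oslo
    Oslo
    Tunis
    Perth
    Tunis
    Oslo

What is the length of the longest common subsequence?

4

Pick Tunis (Rae #1, Kit #1), then Tunis (Rae #4, Kit #4), then Perth (Rae #6, Kit #5), then Tunis (Rae #8, Kit #6); all 4 stops appear in both, in order. The LCS DP gives dp[8][7] = 4, so this is optimal.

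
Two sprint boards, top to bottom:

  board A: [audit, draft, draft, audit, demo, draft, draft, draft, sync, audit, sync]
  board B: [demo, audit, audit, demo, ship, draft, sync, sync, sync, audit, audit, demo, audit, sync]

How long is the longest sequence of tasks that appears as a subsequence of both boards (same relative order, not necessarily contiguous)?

Taking audit (board A #1, board B #2), audit (board A #4, board B #3), demo (board A #5, board B #4), draft (board A #6, board B #6), sync (board A #9, board B #9), audit (board A #10, board B #13), sync (board A #11, board B #14) gives a common subsequence of length 7. The LCS DP gives dp[11][14] = 7, so this is optimal.

7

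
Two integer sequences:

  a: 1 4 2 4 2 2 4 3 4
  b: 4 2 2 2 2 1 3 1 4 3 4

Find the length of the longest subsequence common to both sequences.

7

Let dp[i][j] be the LCS length of the first i values of a and the first j values of b. dp[i][j] = dp[i-1][j-1]+1 when the i-th and j-th values match, else max(dp[i-1][j], dp[i][j-1]).
    ·  4  2  2  2  2  1  3  1  4  3  4
 ·  0  0  0  0  0  0  0  0  0  0  0  0
 1  0  0  0  0  0  0  1  1  1  1  1  1
 4  0  1  1  1  1  1  1  1  1  2  2  2
 2  0  1  2  2  2  2  2  2  2  2  2  2
 4  0  1  2  2  2  2  2  2  2  3  3  3
 2  0  1  2  3  3  3  3  3  3  3  3  3
 2  0  1  2  3  4  4  4  4  4  4  4  4
 4  0  1  2  3  4  4  4  4  4  5  5  5
 3  0  1  2  3  4  4  4  5  5  5  6  6
 4  0  1  2  3  4  4  4  5  5  6  6  7
dp[9][11] = 7. One LCS (by backtracking along matches): 4, 2, 2, 2, 4, 3, 4.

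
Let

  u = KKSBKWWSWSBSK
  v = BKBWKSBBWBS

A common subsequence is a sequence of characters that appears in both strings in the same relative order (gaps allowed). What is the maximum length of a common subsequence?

Let dp[i][j] be the LCS length of the first i characters of u and the first j characters of v. dp[i][j] = dp[i-1][j-1]+1 when the i-th and j-th characters match, else max(dp[i-1][j], dp[i][j-1]).
    ·  B  K  B  W  K  S  B  B  W  B  S
 ·  0  0  0  0  0  0  0  0  0  0  0  0
 K  0  0  1  1  1  1  1  1  1  1  1  1
 K  0  0  1  1  1  2  2  2  2  2  2  2
 S  0  0  1  1  1  2  3  3  3  3  3  3
 B  0  1  1  2  2  2  3  4  4  4  4  4
 K  0  1  2  2  2  3  3  4  4  4  4  4
 W  0  1  2  2  3  3  3  4  4  5  5  5
 W  0  1  2  2  3  3  3  4  4  5  5  5
 S  0  1  2  2  3  3  4  4  4  5  5  6
 W  0  1  2  2  3  3  4  4  4  5  5  6
 S  0  1  2  2  3  3  4  4  4  5  5  6
 B  0  1  2  3  3  3  4  5  5  5  6  6
 S  0  1  2  3  3  3  4  5  5  5  6  7
 K  0  1  2  3  3  4  4  5  5  5  6  7
dp[13][11] = 7. One LCS (by backtracking along matches): KKSBWBS.

7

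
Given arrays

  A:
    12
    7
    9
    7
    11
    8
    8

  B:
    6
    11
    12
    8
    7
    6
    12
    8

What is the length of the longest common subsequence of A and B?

3

Let dp[i][j] be the LCS length of the first i values of A and the first j values of B. dp[i][j] = dp[i-1][j-1]+1 when the i-th and j-th values match, else max(dp[i-1][j], dp[i][j-1]).
    ·  6 11 12  8  7  6 12  8
 ·  0  0  0  0  0  0  0  0  0
12  0  0  0  1  1  1  1  1  1
 7  0  0  0  1  1  2  2  2  2
 9  0  0  0  1  1  2  2  2  2
 7  0  0  0  1  1  2  2  2  2
11  0  0  1  1  1  2  2  2  2
 8  0  0  1  1  2  2  2  2  3
 8  0  0  1  1  2  2  2  2  3
dp[7][8] = 3. One LCS (by backtracking along matches): 12, 7, 8.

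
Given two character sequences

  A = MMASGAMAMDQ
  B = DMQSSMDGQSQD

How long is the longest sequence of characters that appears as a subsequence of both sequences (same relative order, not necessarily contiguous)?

5

Pick M (A #1, B #2), S (A #4, B #5), M (A #9, B #6), D (A #10, B #7), Q (A #11, B #11); all 5 characters appear in both, in order. dp[11][12] = 5 confirms this is the maximum.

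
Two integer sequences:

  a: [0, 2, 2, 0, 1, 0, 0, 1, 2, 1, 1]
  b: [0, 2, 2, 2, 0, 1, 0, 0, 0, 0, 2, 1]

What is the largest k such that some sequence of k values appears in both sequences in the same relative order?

Let dp[i][j] be the LCS length of the first i values of a and the first j values of b. dp[i][j] = dp[i-1][j-1]+1 when the i-th and j-th values match, else max(dp[i-1][j], dp[i][j-1]).
    ·  0  2  2  2  0  1  0  0  0  0  2  1
 ·  0  0  0  0  0  0  0  0  0  0  0  0  0
 0  0  1  1  1  1  1  1  1  1  1  1  1  1
 2  0  1  2  2  2  2  2  2  2  2  2  2  2
 2  0  1  2  3  3  3  3  3  3  3  3  3  3
 0  0  1  2  3  3  4  4  4  4  4  4  4  4
 1  0  1  2  3  3  4  5  5  5  5  5  5  5
 0  0  1  2  3  3  4  5  6  6  6  6  6  6
 0  0  1  2  3  3  4  5  6  7  7  7  7  7
 1  0  1  2  3  3  4  5  6  7  7  7  7  8
 2  0  1  2  3  4  4  5  6  7  7  7  8  8
 1  0  1  2  3  4  4  5  6  7  7  7  8  9
 1  0  1  2  3  4  4  5  6  7  7  7  8  9
dp[11][12] = 9. One LCS (by backtracking along matches): 0, 2, 2, 0, 1, 0, 0, 2, 1.

9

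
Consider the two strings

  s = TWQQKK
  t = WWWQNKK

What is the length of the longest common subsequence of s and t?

Let dp[i][j] be the LCS length of the first i characters of s and the first j characters of t. dp[i][j] = dp[i-1][j-1]+1 when the i-th and j-th characters match, else max(dp[i-1][j], dp[i][j-1]).
    ·  W  W  W  Q  N  K  K
 ·  0  0  0  0  0  0  0  0
 T  0  0  0  0  0  0  0  0
 W  0  1  1  1  1  1  1  1
 Q  0  1  1  1  2  2  2  2
 Q  0  1  1  1  2  2  2  2
 K  0  1  1  1  2  2  3  3
 K  0  1  1  1  2  2  3  4
dp[6][7] = 4. One LCS (by backtracking along matches): WQKK.

4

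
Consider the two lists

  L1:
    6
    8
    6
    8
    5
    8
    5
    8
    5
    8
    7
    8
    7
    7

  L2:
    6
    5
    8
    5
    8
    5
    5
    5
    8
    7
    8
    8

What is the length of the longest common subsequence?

One common subsequence of length 9: 6 [1,1], 8 [2,3], 8 [4,5], 5 [5,6], 5 [7,7], 5 [9,8], 8 [10,9], 7 [11,10], 8 [12,12]. Since dp[14][12] = 9, nothing longer is possible.

9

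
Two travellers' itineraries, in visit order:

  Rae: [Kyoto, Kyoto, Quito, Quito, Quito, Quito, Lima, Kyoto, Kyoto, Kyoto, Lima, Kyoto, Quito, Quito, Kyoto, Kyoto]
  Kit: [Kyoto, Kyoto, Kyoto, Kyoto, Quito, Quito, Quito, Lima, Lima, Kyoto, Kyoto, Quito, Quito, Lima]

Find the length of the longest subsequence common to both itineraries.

10

Pick Kyoto [1,3]; then Kyoto [2,4]; then Quito [3,5]; then Quito [4,6]; then Quito [5,7]; then Lima [7,9]; then Kyoto [10,10]; then Kyoto [12,11]; then Quito [13,12]; then Quito [14,13]; all 10 stops appear in both, in order. Since dp[16][14] = 10, nothing longer is possible.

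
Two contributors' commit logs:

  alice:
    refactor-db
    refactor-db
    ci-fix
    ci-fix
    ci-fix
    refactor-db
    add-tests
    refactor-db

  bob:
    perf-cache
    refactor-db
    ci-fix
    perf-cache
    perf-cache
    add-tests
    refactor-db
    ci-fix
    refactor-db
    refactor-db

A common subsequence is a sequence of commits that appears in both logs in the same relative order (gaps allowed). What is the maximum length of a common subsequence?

5

Match refactor-db at alice[1]=bob[2], refactor-db at alice[2]=bob[7], ci-fix at alice[5]=bob[8], refactor-db at alice[6]=bob[9], refactor-db at alice[8]=bob[10] — 5 commits in the same relative order in both. The LCS DP gives dp[8][10] = 5, so this is optimal.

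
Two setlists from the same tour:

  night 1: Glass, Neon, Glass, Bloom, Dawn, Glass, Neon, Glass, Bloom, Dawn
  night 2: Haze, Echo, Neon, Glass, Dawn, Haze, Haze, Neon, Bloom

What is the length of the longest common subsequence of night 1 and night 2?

5

Match Neon (night 1 #2, night 2 #3), Glass (night 1 #3, night 2 #4), Dawn (night 1 #5, night 2 #5), Neon (night 1 #7, night 2 #8), Bloom (night 1 #9, night 2 #9) — 5 songs in the same relative order in both. Since dp[10][9] = 5, nothing longer is possible.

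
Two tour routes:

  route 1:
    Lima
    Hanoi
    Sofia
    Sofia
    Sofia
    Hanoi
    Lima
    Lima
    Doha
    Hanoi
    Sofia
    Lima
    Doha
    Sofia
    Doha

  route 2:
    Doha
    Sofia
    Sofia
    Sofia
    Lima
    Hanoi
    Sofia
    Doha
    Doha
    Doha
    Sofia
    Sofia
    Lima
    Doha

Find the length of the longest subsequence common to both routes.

Match Sofia at route 1[3]=route 2[2] → Sofia at route 1[4]=route 2[3] → Sofia at route 1[5]=route 2[4] → Lima at route 1[8]=route 2[5] → Hanoi at route 1[10]=route 2[6] → Sofia at route 1[11]=route 2[7] → Doha at route 1[13]=route 2[10] → Sofia at route 1[14]=route 2[12] → Doha at route 1[15]=route 2[14] — 9 stops in the same relative order in both, and the DP table's final entry dp[15][14] is also 9, so no common subsequence is longer.

9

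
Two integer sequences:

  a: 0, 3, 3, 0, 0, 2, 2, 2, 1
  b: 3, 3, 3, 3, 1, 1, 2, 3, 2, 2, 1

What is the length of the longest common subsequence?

6

Taking 3 at a[2]=b[3], then 3 at a[3]=b[4], then 2 at a[6]=b[7], then 2 at a[7]=b[9], then 2 at a[8]=b[10], then 1 at a[9]=b[11] gives a common subsequence of length 6, and the DP table's final entry dp[9][11] is also 6, so no common subsequence is longer.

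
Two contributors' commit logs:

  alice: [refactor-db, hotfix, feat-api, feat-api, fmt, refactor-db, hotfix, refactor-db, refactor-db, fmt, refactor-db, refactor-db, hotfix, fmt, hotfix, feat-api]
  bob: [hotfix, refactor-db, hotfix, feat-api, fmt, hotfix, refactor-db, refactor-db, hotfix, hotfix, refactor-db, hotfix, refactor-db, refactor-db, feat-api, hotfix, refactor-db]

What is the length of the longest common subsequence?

10

Match refactor-db [1,2]; then hotfix [2,3]; then feat-api [4,4]; then fmt [5,5]; then refactor-db [6,8]; then hotfix [7,10]; then refactor-db [8,11]; then refactor-db [9,13]; then refactor-db [11,14]; then refactor-db [12,17] — 10 commits in the same relative order in both, and the DP table's final entry dp[16][17] is also 10, so no common subsequence is longer.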